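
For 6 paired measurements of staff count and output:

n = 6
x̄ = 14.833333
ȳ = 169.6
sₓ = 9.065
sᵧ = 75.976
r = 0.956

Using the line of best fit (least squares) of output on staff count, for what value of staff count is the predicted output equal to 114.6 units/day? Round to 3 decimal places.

b = r · sᵧ/sₓ = 0.956 · 75.976/9.065 = 8.012472
a = ȳ − b·x̄ = 169.6 − 8.012472·14.833333 = 50.748339
Set a + b·x = 114.6: x = (114.6 − 50.748339) / 8.012472 = 7.969034

7.969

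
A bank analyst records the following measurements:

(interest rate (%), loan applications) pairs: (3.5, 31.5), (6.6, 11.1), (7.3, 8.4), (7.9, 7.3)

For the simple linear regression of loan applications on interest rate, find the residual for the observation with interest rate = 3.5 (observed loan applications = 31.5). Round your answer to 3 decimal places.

n = 4, Σx = 25.3, Σy = 58.3, Σxy = 302.5, Σx² = 171.51
Sxx = Σx² − (Σx)²/n = 171.51 − 160.0225 = 11.4875
Sxy = Σxy − (Σx)(Σy)/n = 302.5 − 368.7475 = -66.2475
b = Sxy/Sxx = -66.2475/11.4875 = -5.766921
a = ȳ − b·x̄ = 14.575 − (-5.766921)·6.325 = 51.050773
ŷ(3.5) = 51.050773 + (-5.766921)·3.5 = 30.866551
residual = y − ŷ = 31.5 − 30.866551 = 0.633449

0.633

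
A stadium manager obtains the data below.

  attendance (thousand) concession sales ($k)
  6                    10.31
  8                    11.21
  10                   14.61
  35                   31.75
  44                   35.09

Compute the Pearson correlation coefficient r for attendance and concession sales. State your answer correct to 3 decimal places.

0.995

n = 5, Σx = 103, Σy = 102.97, Σxy = 2952.85, Σx² = 3361, Σy² = 2684.7829
Sxx = Σx² − (Σx)²/n = 3361 − 2121.8 = 1239.2
Sxy = Σxy − (Σx)(Σy)/n = 2952.85 − 2121.182 = 831.668
Syy = Σy² − (Σy)²/n = 2684.7829 − 2120.56418 = 564.21872
r = Sxy/√(Sxx·Syy) = 831.668/√(699179.837824) = 831.668/836.169742 = 0.994616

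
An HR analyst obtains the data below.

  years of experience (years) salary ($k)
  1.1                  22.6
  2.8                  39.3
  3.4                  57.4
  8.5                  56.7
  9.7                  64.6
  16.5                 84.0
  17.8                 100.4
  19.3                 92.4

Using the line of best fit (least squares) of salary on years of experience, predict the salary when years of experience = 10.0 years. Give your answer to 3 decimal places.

n = 8, Σx = 79.1, Σy = 517.4, Σxy = 6395.07, Σx² = 1148.53
Sxx = Σx² − (Σx)²/n = 1148.53 − 782.10125 = 366.42875
Sxy = Σxy − (Σx)(Σy)/n = 6395.07 − 5115.7925 = 1279.2775
b = Sxy/Sxx = 1279.2775/366.42875 = 3.491204
a = ȳ − b·x̄ = 64.675 − 3.491204·9.8875 = 30.155721
ŷ(10.0) = a + b·10.0 = 30.155721 + 3.491204·10 = 65.067760

65.068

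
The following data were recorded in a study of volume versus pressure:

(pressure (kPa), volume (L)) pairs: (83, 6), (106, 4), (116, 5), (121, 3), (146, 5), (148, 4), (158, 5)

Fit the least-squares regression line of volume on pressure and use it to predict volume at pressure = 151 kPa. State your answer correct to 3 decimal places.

n = 7, Σx = 878, Σy = 32, Σxy = 3977, Σx² = 114406
Sxx = Σx² − (Σx)²/n = 114406 − 110126.285714 = 4279.714286
Sxy = Σxy − (Σx)(Σy)/n = 3977 − 4013.714286 = -36.714286
b = Sxy/Sxx = -36.714286/4279.714286 = -0.008579
a = ȳ − b·x̄ = 4.571429 − (-0.008579)·125.428571 = 5.647440
ŷ(151) = a + b·151 = 5.647440 + (-0.008579)·151 = 4.352060

4.352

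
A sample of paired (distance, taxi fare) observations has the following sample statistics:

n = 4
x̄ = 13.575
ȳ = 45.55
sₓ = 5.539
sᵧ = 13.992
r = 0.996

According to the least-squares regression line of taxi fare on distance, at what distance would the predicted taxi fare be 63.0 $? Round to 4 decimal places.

20.5107

b = r · sᵧ/sₓ = 0.996 · 13.992/5.539 = 2.515983
a = ȳ − b·x̄ = 45.55 − 2.515983·13.575 = 11.395525
Set a + b·x = 63.0: x = (63.0 − 11.395525) / 2.515983 = 20.510658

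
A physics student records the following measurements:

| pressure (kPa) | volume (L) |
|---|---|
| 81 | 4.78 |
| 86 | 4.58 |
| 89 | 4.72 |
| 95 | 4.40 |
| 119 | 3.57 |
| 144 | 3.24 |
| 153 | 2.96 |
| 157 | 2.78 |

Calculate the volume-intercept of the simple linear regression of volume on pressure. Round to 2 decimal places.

6.86

n = 8, Σx = 924, Σy = 31.03, Σxy = 3399.87, Σx² = 113858
Sxx = Σx² − (Σx)²/n = 113858 − 106722 = 7136
Sxy = Σxy − (Σx)(Σy)/n = 3399.87 − 3583.965 = -184.095
b = Sxy/Sxx = -184.095/7136 = -0.025798
a = ȳ − b·x̄ = 3.87875 − (-0.025798)·115.5 = 6.858427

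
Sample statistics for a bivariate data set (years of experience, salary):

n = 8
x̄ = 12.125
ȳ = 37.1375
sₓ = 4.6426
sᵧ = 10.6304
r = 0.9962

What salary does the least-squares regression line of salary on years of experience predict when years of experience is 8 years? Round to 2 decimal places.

b = r · sᵧ/sₓ = 0.9962 · 10.6304/4.6426 = 2.281050
a = ȳ − b·x̄ = 37.1375 − 2.281050·12.125 = 9.479764
ŷ(8) = a + b·8 = 9.479764 + 2.281050·8 = 27.728167

27.73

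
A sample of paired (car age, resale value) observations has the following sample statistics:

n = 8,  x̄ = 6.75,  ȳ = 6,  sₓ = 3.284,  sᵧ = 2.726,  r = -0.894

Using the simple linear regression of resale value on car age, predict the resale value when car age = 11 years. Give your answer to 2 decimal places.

2.85

b = r · sᵧ/sₓ = -0.894 · 2.726/3.284 = -0.742096
a = ȳ − b·x̄ = 6 − (-0.742096)·6.75 = 11.009150
ŷ(11) = a + b·11 = 11.009150 + (-0.742096)·11 = 2.846091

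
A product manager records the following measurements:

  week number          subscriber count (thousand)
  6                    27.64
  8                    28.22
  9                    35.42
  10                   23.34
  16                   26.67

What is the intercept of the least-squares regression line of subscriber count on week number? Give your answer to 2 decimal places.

n = 5, Σx = 49, Σy = 141.29, Σxy = 1370.5, Σx² = 537
Sxx = Σx² − (Σx)²/n = 537 − 480.2 = 56.8
Sxy = Σxy − (Σx)(Σy)/n = 1370.5 − 1384.642 = -14.142
b = Sxy/Sxx = -14.142/56.8 = -0.248979
a = ȳ − b·x̄ = 28.258 − (-0.248979)·9.8 = 30.697993

30.70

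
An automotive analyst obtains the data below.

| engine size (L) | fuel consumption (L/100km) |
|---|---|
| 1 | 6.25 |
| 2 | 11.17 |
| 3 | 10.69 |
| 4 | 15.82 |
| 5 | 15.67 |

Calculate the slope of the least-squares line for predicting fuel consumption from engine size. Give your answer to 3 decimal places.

n = 5, Σx = 15, Σy = 59.6, Σxy = 202.29, Σx² = 55
Sxx = Σx² − (Σx)²/n = 55 − 45 = 10
Sxy = Σxy − (Σx)(Σy)/n = 202.29 − 178.8 = 23.49
b = Sxy/Sxx = 23.49/10 = 2.349

2.349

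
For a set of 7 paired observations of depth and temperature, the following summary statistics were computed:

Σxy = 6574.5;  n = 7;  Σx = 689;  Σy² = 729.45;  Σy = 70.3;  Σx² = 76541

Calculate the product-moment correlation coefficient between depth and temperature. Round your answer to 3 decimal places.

-0.763

Sxx = Σx² − (Σx)²/n = 76541 − 67817.285714 = 8723.714286
Sxy = Σxy − (Σx)(Σy)/n = 6574.5 − 6919.528571 = -345.028571
Syy = Σy² − (Σy)²/n = 729.45 − 706.012857 = 23.437143
r = Sxy/√(Sxx·Syy) = -345.028571/√(204458.937959) = -345.028571/452.171359 = -0.763048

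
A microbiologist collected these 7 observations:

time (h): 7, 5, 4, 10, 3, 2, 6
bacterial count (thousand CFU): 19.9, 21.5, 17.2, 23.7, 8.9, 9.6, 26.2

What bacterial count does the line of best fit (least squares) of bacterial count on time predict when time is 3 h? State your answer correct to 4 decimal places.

13.7000

n = 7, Σx = 37, Σy = 127, Σxy = 755.7, Σx² = 239
Sxx = Σx² − (Σx)²/n = 239 − 195.571429 = 43.428571
Sxy = Σxy − (Σx)(Σy)/n = 755.7 − 671.285714 = 84.414286
b = Sxy/Sxx = 84.414286/43.428571 = 1.94375
a = ȳ − b·x̄ = 18.142857 − 1.94375·5.285714 = 7.86875
ŷ(3) = a + b·3 = 7.86875 + 1.94375·3 = 13.7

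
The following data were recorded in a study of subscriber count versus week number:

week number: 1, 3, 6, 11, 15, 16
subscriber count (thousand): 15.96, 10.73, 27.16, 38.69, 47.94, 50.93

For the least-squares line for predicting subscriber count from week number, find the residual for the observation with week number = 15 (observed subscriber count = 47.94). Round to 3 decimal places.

-0.387

n = 6, Σx = 52, Σy = 191.41, Σxy = 2170.68, Σx² = 648
Sxx = Σx² − (Σx)²/n = 648 − 450.666667 = 197.333333
Sxy = Σxy − (Σx)(Σy)/n = 2170.68 − 1658.886667 = 511.793333
b = Sxy/Sxx = 511.793333/197.333333 = 2.593547
a = ȳ − b·x̄ = 31.901667 − 2.593547·8.666667 = 9.424257
ŷ(15) = 9.424257 + 2.593547·15 = 48.327466
residual = y − ŷ = 47.94 − 48.327466 = -0.387466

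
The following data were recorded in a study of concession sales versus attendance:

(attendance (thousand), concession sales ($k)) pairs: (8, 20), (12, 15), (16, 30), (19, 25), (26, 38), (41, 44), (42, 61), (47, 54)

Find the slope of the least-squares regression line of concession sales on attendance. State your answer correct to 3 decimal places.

1.017

n = 8, Σx = 211, Σy = 287, Σxy = 9187, Σx² = 7155
Sxx = Σx² − (Σx)²/n = 7155 − 5565.125 = 1589.875
Sxy = Σxy − (Σx)(Σy)/n = 9187 − 7569.625 = 1617.375
b = Sxy/Sxx = 1617.375/1589.875 = 1.017297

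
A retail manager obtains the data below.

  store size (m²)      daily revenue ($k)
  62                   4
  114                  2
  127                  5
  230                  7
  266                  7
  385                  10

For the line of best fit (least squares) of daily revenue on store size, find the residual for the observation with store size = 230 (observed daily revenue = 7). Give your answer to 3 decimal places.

0.466

n = 6, Σx = 1184, Σy = 35, Σxy = 8433, Σx² = 304850
Sxx = Σx² − (Σx)²/n = 304850 − 233642.666667 = 71207.333333
Sxy = Σxy − (Σx)(Σy)/n = 8433 − 6906.666667 = 1526.333333
b = Sxy/Sxx = 1526.333333/71207.333333 = 0.021435
a = ȳ − b·x̄ = 5.833333 − 0.021435·197.333333 = 1.603482
ŷ(230) = 1.603482 + 0.021435·230 = 6.533545
residual = y − ŷ = 7 − 6.533545 = 0.466455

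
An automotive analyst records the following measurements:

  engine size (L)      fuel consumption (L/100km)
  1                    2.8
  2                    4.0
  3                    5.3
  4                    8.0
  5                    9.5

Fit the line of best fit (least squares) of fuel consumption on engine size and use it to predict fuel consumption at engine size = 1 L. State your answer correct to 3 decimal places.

2.440

n = 5, Σx = 15, Σy = 29.6, Σxy = 106.2, Σx² = 55
Sxx = Σx² − (Σx)²/n = 55 − 45 = 10
Sxy = Σxy − (Σx)(Σy)/n = 106.2 − 88.8 = 17.4
b = Sxy/Sxx = 17.4/10 = 1.74
a = ȳ − b·x̄ = 5.92 − 1.74·3 = 0.7
ŷ(1) = a + b·1 = 0.7 + 1.74·1 = 2.44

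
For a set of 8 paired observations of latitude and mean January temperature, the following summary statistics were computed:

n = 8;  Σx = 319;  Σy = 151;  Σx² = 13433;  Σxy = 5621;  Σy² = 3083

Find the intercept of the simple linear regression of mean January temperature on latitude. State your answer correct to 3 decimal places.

41.256

Sxx = Σx² − (Σx)²/n = 13433 − 12720.125 = 712.875
Sxy = Σxy − (Σx)(Σy)/n = 5621 − 6021.125 = -400.125
b = Sxy/Sxx = -400.125/712.875 = -0.561284
a = ȳ − b·x̄ = 18.875 − (-0.561284)·39.875 = 41.256181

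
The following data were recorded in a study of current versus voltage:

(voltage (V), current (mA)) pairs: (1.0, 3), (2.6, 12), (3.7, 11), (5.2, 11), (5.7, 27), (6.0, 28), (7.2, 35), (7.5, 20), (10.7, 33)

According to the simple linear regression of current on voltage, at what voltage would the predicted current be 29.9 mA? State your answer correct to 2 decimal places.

8.53

n = 9, Σx = 49.6, Σy = 180, Σxy = 1209.1, Σx² = 339.56
Sxx = Σx² − (Σx)²/n = 339.56 − 273.351111 = 66.208889
Sxy = Σxy − (Σx)(Σy)/n = 1209.1 − 992 = 217.1
b = Sxy/Sxx = 217.1/66.208889 = 3.279016
a = ȳ − b·x̄ = 20 − 3.279016·5.511111 = 1.928979
Set a + b·x = 29.9: x = (29.9 − 1.928979) / 3.279016 = 8.530310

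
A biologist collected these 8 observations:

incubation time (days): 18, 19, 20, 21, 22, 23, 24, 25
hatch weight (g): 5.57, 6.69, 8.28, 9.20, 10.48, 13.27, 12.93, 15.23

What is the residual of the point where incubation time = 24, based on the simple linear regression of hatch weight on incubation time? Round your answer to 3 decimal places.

-0.701

n = 8, Σx = 172, Σy = 81.65, Σxy = 1813.01, Σx² = 3740
Sxx = Σx² − (Σx)²/n = 3740 − 3698 = 42
Sxy = Σxy − (Σx)(Σy)/n = 1813.01 − 1755.475 = 57.535
b = Sxy/Sxx = 57.535/42 = 1.369881
a = ȳ − b·x̄ = 10.20625 − 1.369881·21.5 = -19.246190
ŷ(24) = -19.246190 + 1.369881·24 = 13.630952
residual = y − ŷ = 12.93 − 13.630952 = -0.700952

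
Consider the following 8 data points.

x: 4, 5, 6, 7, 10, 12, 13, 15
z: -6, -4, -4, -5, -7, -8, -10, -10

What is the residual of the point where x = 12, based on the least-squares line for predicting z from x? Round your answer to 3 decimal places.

n = 8, Σx = 72, Σy = -54, Σxy = -549, Σx² = 764
Sxx = Σx² − (Σx)²/n = 764 − 648 = 116
Sxy = Σxy − (Σx)(Σy)/n = -549 − (-486) = -63
b = Sxy/Sxx = -63/116 = -0.543103
a = ȳ − b·x̄ = -6.75 − (-0.543103)·9 = -1.862069
ŷ(12) = -1.862069 + (-0.543103)·12 = -8.379310
residual = y − ŷ = -8 − (-8.379310) = 0.379310

0.379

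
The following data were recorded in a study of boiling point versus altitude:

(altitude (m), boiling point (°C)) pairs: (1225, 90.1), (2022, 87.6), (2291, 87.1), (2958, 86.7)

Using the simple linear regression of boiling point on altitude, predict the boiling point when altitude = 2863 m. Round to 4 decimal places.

86.3982

n = 4, Σx = 8496, Σy = 351.5, Σxy = 743504.4, Σx² = 19587554
Sxx = Σx² − (Σx)²/n = 19587554 − 18045504 = 1542050
Sxy = Σxy − (Σx)(Σy)/n = 743504.4 − 746586 = -3081.6
b = Sxy/Sxx = -3081.6/1542050 = -0.001998
a = ȳ − b·x̄ = 87.875 − (-0.001998)·2124 = 92.119557
ŷ(2863) = a + b·2863 = 92.119557 + (-0.001998)·2863 = 86.398198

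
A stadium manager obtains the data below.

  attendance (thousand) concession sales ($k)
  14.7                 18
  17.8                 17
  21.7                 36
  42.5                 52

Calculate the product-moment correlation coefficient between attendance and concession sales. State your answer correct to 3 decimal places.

0.934

n = 4, Σx = 96.7, Σy = 123, Σxy = 3558.4, Σx² = 2810.07, Σy² = 4613
Sxx = Σx² − (Σx)²/n = 2810.07 − 2337.7225 = 472.3475
Sxy = Σxy − (Σx)(Σy)/n = 3558.4 − 2973.525 = 584.875
Syy = Σy² − (Σy)²/n = 4613 − 3782.25 = 830.75
r = Sxy/√(Sxx·Syy) = 584.875/√(392402.685625) = 584.875/626.420534 = 0.933678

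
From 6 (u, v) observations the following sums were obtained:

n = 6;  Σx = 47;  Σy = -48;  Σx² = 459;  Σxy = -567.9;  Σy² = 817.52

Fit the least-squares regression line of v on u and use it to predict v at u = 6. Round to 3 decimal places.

Sxx = Σx² − (Σx)²/n = 459 − 368.166667 = 90.833333
Sxy = Σxy − (Σx)(Σy)/n = -567.9 − (-376) = -191.9
b = Sxy/Sxx = -191.9/90.833333 = -2.112661
a = ȳ − b·x̄ = -8 − (-2.112661)·7.833333 = 8.549174
ŷ(6) = a + b·6 = 8.549174 + (-2.112661)·6 = -4.126789

-4.127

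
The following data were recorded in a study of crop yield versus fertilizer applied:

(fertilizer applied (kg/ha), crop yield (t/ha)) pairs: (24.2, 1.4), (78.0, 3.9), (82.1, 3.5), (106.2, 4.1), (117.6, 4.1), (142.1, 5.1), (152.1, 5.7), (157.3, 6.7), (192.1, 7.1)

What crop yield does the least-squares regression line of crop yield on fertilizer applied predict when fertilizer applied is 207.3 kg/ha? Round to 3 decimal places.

7.658

n = 9, Σx = 1051.7, Σy = 41.6, Σxy = 5552.51, Σx² = 143490.77
Sxx = Σx² − (Σx)²/n = 143490.77 − 122896.987778 = 20593.782222
Sxy = Σxy − (Σx)(Σy)/n = 5552.51 − 4861.191111 = 691.318889
b = Sxy/Sxx = 691.318889/20593.782222 = 0.033569
a = ȳ − b·x̄ = 4.622222 − 0.033569·116.855556 = 0.699463
ŷ(207.3) = a + b·207.3 = 0.699463 + 0.033569·207.3 = 7.658379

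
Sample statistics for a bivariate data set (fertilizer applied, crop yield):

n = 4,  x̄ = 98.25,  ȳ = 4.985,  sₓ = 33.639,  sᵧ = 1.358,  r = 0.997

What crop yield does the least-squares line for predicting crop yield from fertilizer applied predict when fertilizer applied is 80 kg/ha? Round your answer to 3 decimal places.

4.250

b = r · sᵧ/sₓ = 0.997 · 1.358/33.639 = 0.040249
a = ȳ − b·x̄ = 4.985 − 0.040249·98.25 = 1.030565
ŷ(80) = a + b·80 = 1.030565 + 0.040249·80 = 4.250461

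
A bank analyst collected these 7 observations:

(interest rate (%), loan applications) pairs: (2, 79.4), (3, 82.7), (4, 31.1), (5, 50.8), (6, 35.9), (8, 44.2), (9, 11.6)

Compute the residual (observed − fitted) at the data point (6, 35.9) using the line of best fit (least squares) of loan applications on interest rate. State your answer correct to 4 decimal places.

n = 7, Σx = 37, Σy = 335.7, Σxy = 1458.7, Σx² = 235
Sxx = Σx² − (Σx)²/n = 235 − 195.571429 = 39.428571
Sxy = Σxy − (Σx)(Σy)/n = 1458.7 − 1774.414286 = -315.714286
b = Sxy/Sxx = -315.714286/39.428571 = -8.007246
a = ȳ − b·x̄ = 47.957143 − (-8.007246)·5.285714 = 90.281159
ŷ(6) = 90.281159 + (-8.007246)·6 = 42.237681
residual = y − ŷ = 35.9 − 42.237681 = -6.337681

-6.3377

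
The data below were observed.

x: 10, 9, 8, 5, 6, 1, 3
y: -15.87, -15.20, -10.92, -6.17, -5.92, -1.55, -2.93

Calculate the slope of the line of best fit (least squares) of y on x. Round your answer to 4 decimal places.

n = 7, Σx = 42, Σy = -58.56, Σxy = -459.57, Σx² = 316
Sxx = Σx² − (Σx)²/n = 316 − 252 = 64
Sxy = Σxy − (Σx)(Σy)/n = -459.57 − (-351.36) = -108.21
b = Sxy/Sxx = -108.21/64 = -1.690781

-1.6908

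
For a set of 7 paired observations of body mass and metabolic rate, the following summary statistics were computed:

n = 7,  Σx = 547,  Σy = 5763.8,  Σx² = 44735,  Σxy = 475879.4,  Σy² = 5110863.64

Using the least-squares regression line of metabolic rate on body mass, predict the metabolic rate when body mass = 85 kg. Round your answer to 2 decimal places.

911.16

Sxx = Σx² − (Σx)²/n = 44735 − 42744.142857 = 1990.857143
Sxy = Σxy − (Σx)(Σy)/n = 475879.4 − 450399.8 = 25479.6
b = Sxy/Sxx = 25479.6/1990.857143 = 12.798307
a = ȳ − b·x̄ = 823.4 − 12.798307·78.142857 = -176.696240
ŷ(85) = a + b·85 = -176.696240 + 12.798307·85 = 911.159816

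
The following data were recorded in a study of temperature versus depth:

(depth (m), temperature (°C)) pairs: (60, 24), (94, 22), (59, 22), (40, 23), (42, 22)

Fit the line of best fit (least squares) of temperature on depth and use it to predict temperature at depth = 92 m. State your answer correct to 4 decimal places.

n = 5, Σx = 295, Σy = 113, Σxy = 6650, Σx² = 19281
Sxx = Σx² − (Σx)²/n = 19281 − 17405 = 1876
Sxy = Σxy − (Σx)(Σy)/n = 6650 − 6667 = -17
b = Sxy/Sxx = -17/1876 = -0.009062
a = ȳ − b·x̄ = 22.6 − (-0.009062)·59 = 23.134648
ŷ(92) = a + b·92 = 23.134648 + (-0.009062)·92 = 22.300959

22.3010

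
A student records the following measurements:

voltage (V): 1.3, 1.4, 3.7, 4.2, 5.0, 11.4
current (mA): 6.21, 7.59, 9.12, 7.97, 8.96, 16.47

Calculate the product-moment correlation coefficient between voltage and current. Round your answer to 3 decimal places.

n = 6, Σx = 27, Σy = 56.32, Σxy = 318.475, Σx² = 189.94, Σy² = 594.41
Sxx = Σx² − (Σx)²/n = 189.94 − 121.5 = 68.44
Sxy = Σxy − (Σx)(Σy)/n = 318.475 − 253.44 = 65.035
Syy = Σy² − (Σy)²/n = 594.41 − 528.657067 = 65.752933
r = Sxy/√(Sxx·Syy) = 65.035/√(4500.130757) = 65.035/67.083014 = 0.969470

0.969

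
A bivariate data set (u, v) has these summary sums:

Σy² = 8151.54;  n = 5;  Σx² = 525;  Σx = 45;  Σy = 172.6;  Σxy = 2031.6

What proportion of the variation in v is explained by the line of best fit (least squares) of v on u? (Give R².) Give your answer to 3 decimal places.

Sxx = Σx² − (Σx)²/n = 525 − 405 = 120
Sxy = Σxy − (Σx)(Σy)/n = 2031.6 − 1553.4 = 478.2
Syy = Σy² − (Σy)²/n = 8151.54 − 5958.152 = 2193.388
R² = Sxy²/(Sxx·Syy) = (478.2)²/(120·2193.388) = 0.868805

0.869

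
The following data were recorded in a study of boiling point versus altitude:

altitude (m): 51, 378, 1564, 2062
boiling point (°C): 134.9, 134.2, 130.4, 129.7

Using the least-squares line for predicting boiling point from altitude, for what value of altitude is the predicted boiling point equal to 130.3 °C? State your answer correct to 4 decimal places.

n = 4, Σx = 4055, Σy = 529.2, Σxy = 528994.5, Σx² = 6843425
Sxx = Σx² − (Σx)²/n = 6843425 − 4110756.25 = 2732668.75
Sxy = Σxy − (Σx)(Σy)/n = 528994.5 − 536476.5 = -7482
b = Sxy/Sxx = -7482/2732668.75 = -0.002738
a = ȳ − b·x̄ = 132.3 − (-0.002738)·1013.75 = 135.075630
Set a + b·x = 130.3: x = (130.3 − 135.075630) / (-0.002738) = 1744.214782

1744.2148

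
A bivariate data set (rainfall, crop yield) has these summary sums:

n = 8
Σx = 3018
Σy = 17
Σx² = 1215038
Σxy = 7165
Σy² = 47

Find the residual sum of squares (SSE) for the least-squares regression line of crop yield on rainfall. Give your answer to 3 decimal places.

3.487

Sxx = Σx² − (Σx)²/n = 1215038 − 1138540.5 = 76497.5
Sxy = Σxy − (Σx)(Σy)/n = 7165 − 6413.25 = 751.75
Syy = Σy² − (Σy)²/n = 47 − 36.125 = 10.875
b = Sxy/Sxx = 751.75/76497.5 = 0.009827
SSE = Syy − b·Sxy = 10.875 − 0.009827·751.75 = 3.487464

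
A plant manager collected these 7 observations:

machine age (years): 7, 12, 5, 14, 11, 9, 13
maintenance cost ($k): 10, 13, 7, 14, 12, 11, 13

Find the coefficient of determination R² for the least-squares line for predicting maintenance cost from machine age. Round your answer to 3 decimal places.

0.950

n = 7, Σx = 71, Σy = 80, Σxy = 857, Σx² = 785, Σy² = 948
Sxx = Σx² − (Σx)²/n = 785 − 720.142857 = 64.857143
Sxy = Σxy − (Σx)(Σy)/n = 857 − 811.428571 = 45.571429
Syy = Σy² − (Σy)²/n = 948 − 914.285714 = 33.714286
R² = Sxy²/(Sxx·Syy) = (45.571429)²/(64.857143·33.714286) = 0.949759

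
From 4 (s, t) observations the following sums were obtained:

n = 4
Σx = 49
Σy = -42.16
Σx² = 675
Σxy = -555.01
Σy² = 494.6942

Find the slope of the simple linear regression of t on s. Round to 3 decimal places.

-0.516

Sxx = Σx² − (Σx)²/n = 675 − 600.25 = 74.75
Sxy = Σxy − (Σx)(Σy)/n = -555.01 − (-516.46) = -38.55
b = Sxy/Sxx = -38.55/74.75 = -0.515719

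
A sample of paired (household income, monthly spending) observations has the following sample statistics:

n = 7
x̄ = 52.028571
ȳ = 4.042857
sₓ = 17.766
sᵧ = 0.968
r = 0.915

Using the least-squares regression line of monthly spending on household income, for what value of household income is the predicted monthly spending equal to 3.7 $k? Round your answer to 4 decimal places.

45.1515

b = r · sᵧ/sₓ = 0.915 · 0.968/17.766 = 0.049855
a = ȳ − b·x̄ = 4.042857 − 0.049855·52.028571 = 1.448984
Set a + b·x = 3.7: x = (3.7 − 1.448984) / 0.049855 = 45.151457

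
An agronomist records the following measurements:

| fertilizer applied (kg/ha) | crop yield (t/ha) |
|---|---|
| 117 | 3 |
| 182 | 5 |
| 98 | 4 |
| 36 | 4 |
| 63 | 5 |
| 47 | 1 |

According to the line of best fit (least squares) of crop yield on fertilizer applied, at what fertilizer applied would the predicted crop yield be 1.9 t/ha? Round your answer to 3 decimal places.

n = 6, Σx = 543, Σy = 22, Σxy = 2159, Σx² = 63891
Sxx = Σx² − (Σx)²/n = 63891 − 49141.5 = 14749.5
Sxy = Σxy − (Σx)(Σy)/n = 2159 − 1991 = 168
b = Sxy/Sxx = 168/14749.5 = 0.011390
a = ȳ − b·x̄ = 3.666667 − 0.011390·90.5 = 2.635852
Set a + b·x = 1.9: x = (1.9 − 2.635852) / 0.011390 = -64.603869

-64.604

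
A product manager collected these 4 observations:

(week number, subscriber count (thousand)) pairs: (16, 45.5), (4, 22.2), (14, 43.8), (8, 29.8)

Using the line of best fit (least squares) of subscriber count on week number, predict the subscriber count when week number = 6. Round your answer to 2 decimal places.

n = 4, Σx = 42, Σy = 141.3, Σxy = 1668.4, Σx² = 532
Sxx = Σx² − (Σx)²/n = 532 − 441 = 91
Sxy = Σxy − (Σx)(Σy)/n = 1668.4 − 1483.65 = 184.75
b = Sxy/Sxx = 184.75/91 = 2.030220
a = ȳ − b·x̄ = 35.325 − 2.030220·10.5 = 14.007692
ŷ(6) = a + b·6 = 14.007692 + 2.030220·6 = 26.189011

26.19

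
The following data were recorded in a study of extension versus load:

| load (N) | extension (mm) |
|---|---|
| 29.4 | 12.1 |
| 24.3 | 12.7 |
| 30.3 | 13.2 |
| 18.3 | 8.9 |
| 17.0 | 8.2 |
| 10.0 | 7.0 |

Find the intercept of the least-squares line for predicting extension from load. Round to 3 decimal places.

n = 6, Σx = 129.3, Σy = 62.1, Σxy = 1436.58, Σx² = 3096.83
Sxx = Σx² − (Σx)²/n = 3096.83 − 2786.415 = 310.415
Sxy = Σxy − (Σx)(Σy)/n = 1436.58 − 1338.255 = 98.325
b = Sxy/Sxx = 98.325/310.415 = 0.316753
a = ȳ − b·x̄ = 10.35 − 0.316753·21.55 = 3.523965

3.524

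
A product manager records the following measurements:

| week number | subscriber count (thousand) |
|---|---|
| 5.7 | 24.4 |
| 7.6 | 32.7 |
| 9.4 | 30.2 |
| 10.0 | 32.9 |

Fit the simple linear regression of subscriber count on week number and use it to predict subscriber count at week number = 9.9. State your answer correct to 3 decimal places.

32.777

n = 4, Σx = 32.7, Σy = 120.2, Σxy = 1000.48, Σx² = 278.61
Sxx = Σx² − (Σx)²/n = 278.61 − 267.3225 = 11.2875
Sxy = Σxy − (Σx)(Σy)/n = 1000.48 − 982.635 = 17.845
b = Sxy/Sxx = 17.845/11.2875 = 1.580952
a = ȳ − b·x̄ = 30.05 − 1.580952·8.175 = 17.125714
ŷ(9.9) = a + b·9.9 = 17.125714 + 1.580952·9.9 = 32.777143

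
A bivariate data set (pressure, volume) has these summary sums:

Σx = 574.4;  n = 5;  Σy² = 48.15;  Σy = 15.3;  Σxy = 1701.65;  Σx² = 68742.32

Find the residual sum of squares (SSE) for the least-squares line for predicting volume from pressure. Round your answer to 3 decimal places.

0.193

Sxx = Σx² − (Σx)²/n = 68742.32 − 65987.072 = 2755.248
Sxy = Σxy − (Σx)(Σy)/n = 1701.65 − 1757.664 = -56.014
Syy = Σy² − (Σy)²/n = 48.15 − 46.818 = 1.332
b = Sxy/Sxx = -56.014/2755.248 = -0.020330
SSE = Syy − b·Sxy = 1.332 − (-0.020330)·(-56.014) = 0.193239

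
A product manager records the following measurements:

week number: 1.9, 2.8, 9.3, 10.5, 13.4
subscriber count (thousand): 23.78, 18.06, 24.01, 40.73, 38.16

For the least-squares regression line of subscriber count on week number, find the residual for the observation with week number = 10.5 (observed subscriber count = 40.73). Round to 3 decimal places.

n = 5, Σx = 37.9, Σy = 144.74, Σxy = 1258.052, Σx² = 387.75
Sxx = Σx² − (Σx)²/n = 387.75 − 287.282 = 100.468
Sxy = Σxy − (Σx)(Σy)/n = 1258.052 − 1097.1292 = 160.9228
b = Sxy/Sxx = 160.9228/100.468 = 1.601732
a = ȳ − b·x̄ = 28.948 − 1.601732·7.58 = 16.806872
ŷ(10.5) = 16.806872 + 1.601732·10.5 = 33.625057
residual = y − ŷ = 40.73 − 33.625057 = 7.104943

7.105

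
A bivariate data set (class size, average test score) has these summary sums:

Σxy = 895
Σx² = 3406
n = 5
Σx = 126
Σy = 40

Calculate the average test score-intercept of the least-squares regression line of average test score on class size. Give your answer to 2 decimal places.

20.34

Sxx = Σx² − (Σx)²/n = 3406 − 3175.2 = 230.8
Sxy = Σxy − (Σx)(Σy)/n = 895 − 1008 = -113
b = Sxy/Sxx = -113/230.8 = -0.489601
a = ȳ − b·x̄ = 8 − (-0.489601)·25.2 = 20.337955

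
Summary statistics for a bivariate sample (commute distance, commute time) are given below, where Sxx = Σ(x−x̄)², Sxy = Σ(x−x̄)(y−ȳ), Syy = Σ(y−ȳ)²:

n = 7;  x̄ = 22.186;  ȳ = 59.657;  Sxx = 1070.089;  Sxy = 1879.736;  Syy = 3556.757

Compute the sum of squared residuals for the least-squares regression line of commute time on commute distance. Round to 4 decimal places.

254.7817

b = Sxy/Sxx = 1879.736/1070.089 = 1.756617
SSE = Syy − b·Sxy = 3556.757 − 1.756617·1879.736 = 254.781716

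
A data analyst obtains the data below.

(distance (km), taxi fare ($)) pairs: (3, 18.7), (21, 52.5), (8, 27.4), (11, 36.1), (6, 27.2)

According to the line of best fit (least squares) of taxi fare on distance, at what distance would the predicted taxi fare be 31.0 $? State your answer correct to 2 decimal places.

n = 5, Σx = 49, Σy = 161.9, Σxy = 1938.1, Σx² = 671
Sxx = Σx² − (Σx)²/n = 671 − 480.2 = 190.8
Sxy = Σxy − (Σx)(Σy)/n = 1938.1 − 1586.62 = 351.48
b = Sxy/Sxx = 351.48/190.8 = 1.842138
a = ȳ − b·x̄ = 32.38 − 1.842138·9.8 = 14.327044
Set a + b·x = 31.0: x = (31.0 − 14.327044) / 1.842138 = 9.050871

9.05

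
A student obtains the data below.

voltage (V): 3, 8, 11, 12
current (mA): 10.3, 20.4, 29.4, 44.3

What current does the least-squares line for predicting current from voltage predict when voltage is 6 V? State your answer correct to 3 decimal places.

n = 4, Σx = 34, Σy = 104.4, Σxy = 1049.1, Σx² = 338
Sxx = Σx² − (Σx)²/n = 338 − 289 = 49
Sxy = Σxy − (Σx)(Σy)/n = 1049.1 − 887.4 = 161.7
b = Sxy/Sxx = 161.7/49 = 3.3
a = ȳ − b·x̄ = 26.1 − 3.3·8.5 = -1.95
ŷ(6) = a + b·6 = -1.95 + 3.3·6 = 17.85

17.850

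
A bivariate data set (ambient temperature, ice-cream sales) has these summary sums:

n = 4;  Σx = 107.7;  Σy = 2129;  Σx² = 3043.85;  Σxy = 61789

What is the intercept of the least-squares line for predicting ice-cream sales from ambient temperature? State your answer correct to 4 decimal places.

Sxx = Σx² − (Σx)²/n = 3043.85 − 2899.8225 = 144.0275
Sxy = Σxy − (Σx)(Σy)/n = 61789 − 57323.325 = 4465.675
b = Sxy/Sxx = 4465.675/144.0275 = 31.005711
a = ȳ − b·x̄ = 532.25 − 31.005711·26.925 = -302.578761

-302.5788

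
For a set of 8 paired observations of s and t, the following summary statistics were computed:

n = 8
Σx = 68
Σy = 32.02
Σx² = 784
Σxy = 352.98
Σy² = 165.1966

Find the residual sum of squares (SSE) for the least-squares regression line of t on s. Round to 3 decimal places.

Sxx = Σx² − (Σx)²/n = 784 − 578 = 206
Sxy = Σxy − (Σx)(Σy)/n = 352.98 − 272.17 = 80.81
Syy = Σy² − (Σy)²/n = 165.1966 − 128.16005 = 37.03655
b = Sxy/Sxx = 80.81/206 = 0.392282
SSE = Syy − b·Sxy = 37.03655 − 0.392282·80.81 = 5.336278

5.336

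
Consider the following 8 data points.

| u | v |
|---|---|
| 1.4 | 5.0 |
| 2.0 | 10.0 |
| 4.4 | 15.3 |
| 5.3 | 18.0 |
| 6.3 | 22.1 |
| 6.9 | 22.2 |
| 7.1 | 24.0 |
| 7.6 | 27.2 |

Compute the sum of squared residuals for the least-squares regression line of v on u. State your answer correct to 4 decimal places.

n = 8, Σx = 41, Σy = 143.8, Σxy = 859.25, Σx² = 248.88, Σy² = 2980.18
Sxx = Σx² − (Σx)²/n = 248.88 − 210.125 = 38.755
Sxy = Σxy − (Σx)(Σy)/n = 859.25 − 736.975 = 122.275
Syy = Σy² − (Σy)²/n = 2980.18 − 2584.805 = 395.375
b = Sxy/Sxx = 122.275/38.755 = 3.155077
SSE = Syy − b·Sxy = 395.375 − 3.155077·122.275 = 9.587989

9.5880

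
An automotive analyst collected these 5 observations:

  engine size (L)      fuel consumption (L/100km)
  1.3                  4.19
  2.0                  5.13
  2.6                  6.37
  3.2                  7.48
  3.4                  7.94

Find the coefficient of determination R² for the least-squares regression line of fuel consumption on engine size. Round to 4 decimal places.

0.9936

n = 5, Σx = 12.5, Σy = 31.11, Σxy = 83.201, Σx² = 34.25, Σy² = 203.4439
Sxx = Σx² − (Σx)²/n = 34.25 − 31.25 = 3
Sxy = Σxy − (Σx)(Σy)/n = 83.201 − 77.775 = 5.426
Syy = Σy² − (Σy)²/n = 203.4439 − 193.56642 = 9.87748
R² = Sxy²/(Sxx·Syy) = (5.426)²/(3·9.87748) = 0.993556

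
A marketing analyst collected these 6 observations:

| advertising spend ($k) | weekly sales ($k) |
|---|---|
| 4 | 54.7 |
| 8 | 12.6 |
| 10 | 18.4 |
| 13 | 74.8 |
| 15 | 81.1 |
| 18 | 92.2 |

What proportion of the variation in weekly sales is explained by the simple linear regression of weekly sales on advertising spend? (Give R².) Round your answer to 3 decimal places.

0.455

n = 6, Σx = 68, Σy = 333.8, Σxy = 4352.1, Σx² = 898, Σy² = 24162.5
Sxx = Σx² − (Σx)²/n = 898 − 770.666667 = 127.333333
Sxy = Σxy − (Σx)(Σy)/n = 4352.1 − 3783.066667 = 569.033333
Syy = Σy² − (Σy)²/n = 24162.5 − 18570.406667 = 5592.093333
R² = Sxy²/(Sxx·Syy) = (569.033333)²/(127.333333·5592.093333) = 0.454736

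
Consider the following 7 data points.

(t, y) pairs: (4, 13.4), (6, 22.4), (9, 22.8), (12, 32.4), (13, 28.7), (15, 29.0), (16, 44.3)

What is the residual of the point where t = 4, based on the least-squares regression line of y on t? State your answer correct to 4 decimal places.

-1.6031

n = 7, Σx = 75, Σy = 193, Σxy = 2298.9, Σx² = 927
Sxx = Σx² − (Σx)²/n = 927 − 803.571429 = 123.428571
Sxy = Σxy − (Σx)(Σy)/n = 2298.9 − 2067.857143 = 231.042857
b = Sxy/Sxx = 231.042857/123.428571 = 1.871875
a = ȳ − b·x̄ = 27.571429 − 1.871875·10.714286 = 7.515625
ŷ(4) = 7.515625 + 1.871875·4 = 15.003125
residual = y − ŷ = 13.4 − 15.003125 = -1.603125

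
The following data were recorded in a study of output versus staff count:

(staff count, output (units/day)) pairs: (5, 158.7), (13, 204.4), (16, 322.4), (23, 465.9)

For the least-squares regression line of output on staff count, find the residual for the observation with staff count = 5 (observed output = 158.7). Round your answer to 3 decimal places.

32.682

n = 4, Σx = 57, Σy = 1151.4, Σxy = 19324.8, Σx² = 979
Sxx = Σx² − (Σx)²/n = 979 − 812.25 = 166.75
Sxy = Σxy − (Σx)(Σy)/n = 19324.8 − 16407.45 = 2917.35
b = Sxy/Sxx = 2917.35/166.75 = 17.495352
a = ȳ − b·x̄ = 287.85 − 17.495352·14.25 = 38.541229
ŷ(5) = 38.541229 + 17.495352·5 = 126.017991
residual = y − ŷ = 158.7 − 126.017991 = 32.682009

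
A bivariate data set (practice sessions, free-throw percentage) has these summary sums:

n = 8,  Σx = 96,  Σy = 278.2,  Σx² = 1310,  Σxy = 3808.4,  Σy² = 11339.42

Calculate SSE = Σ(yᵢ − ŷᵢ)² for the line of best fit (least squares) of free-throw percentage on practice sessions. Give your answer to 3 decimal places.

266.914

Sxx = Σx² − (Σx)²/n = 1310 − 1152 = 158
Sxy = Σxy − (Σx)(Σy)/n = 3808.4 − 3338.4 = 470
Syy = Σy² − (Σy)²/n = 11339.42 − 9674.405 = 1665.015
b = Sxy/Sxx = 470/158 = 2.974684
SSE = Syy − b·Sxy = 1665.015 − 2.974684·470 = 266.913734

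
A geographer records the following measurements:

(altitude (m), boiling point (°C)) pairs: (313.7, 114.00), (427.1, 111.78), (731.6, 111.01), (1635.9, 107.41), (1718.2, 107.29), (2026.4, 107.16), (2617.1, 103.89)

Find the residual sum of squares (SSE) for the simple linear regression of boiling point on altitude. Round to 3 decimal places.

2.694

n = 7, Σx = 9470, Σy = 762.54, Σxy = 1013815.194, Σx² = 17399950.08, Σy² = 83138.4384
Sxx = Σx² − (Σx)²/n = 17399950.08 − 12811557.142857 = 4588392.937143
Sxy = Σxy − (Σx)(Σy)/n = 1013815.194 − 1031607.685714 = -17792.491714
Syy = Σy² − (Σy)²/n = 83138.4384 − 83066.750229 = 71.688171
b = Sxy/Sxx = -17792.491714/4588392.937143 = -0.003878
SSE = Syy − b·Sxy = 71.688171 − (-0.003878)·(-17792.491714) = 2.693914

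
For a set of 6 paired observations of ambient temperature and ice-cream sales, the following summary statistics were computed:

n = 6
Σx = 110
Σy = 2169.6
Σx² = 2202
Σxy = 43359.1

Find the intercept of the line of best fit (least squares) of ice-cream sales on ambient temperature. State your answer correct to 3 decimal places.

Sxx = Σx² − (Σx)²/n = 2202 − 2016.666667 = 185.333333
Sxy = Σxy − (Σx)(Σy)/n = 43359.1 − 39776 = 3583.1
b = Sxy/Sxx = 3583.1/185.333333 = 19.333273
a = ȳ − b·x̄ = 361.6 − 19.333273·18.333333 = 7.156655

7.157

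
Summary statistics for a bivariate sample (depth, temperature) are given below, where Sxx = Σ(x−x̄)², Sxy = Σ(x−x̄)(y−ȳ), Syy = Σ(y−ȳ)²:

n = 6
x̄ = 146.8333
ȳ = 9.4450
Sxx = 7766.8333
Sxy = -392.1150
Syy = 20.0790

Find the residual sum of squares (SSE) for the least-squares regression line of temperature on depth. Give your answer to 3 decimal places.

b = Sxy/Sxx = -392.115/7766.8333 = -0.050486
SSE = Syy − b·Sxy = 20.079 − (-0.050486)·(-392.115) = 0.282750

0.283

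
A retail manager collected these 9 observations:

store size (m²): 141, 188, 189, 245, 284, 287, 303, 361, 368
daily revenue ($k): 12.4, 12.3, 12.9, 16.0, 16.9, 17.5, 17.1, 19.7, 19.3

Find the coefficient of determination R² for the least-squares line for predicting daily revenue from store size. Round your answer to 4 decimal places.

0.9536

n = 9, Σx = 2366, Σy = 144.1, Σxy = 39636.4, Σx² = 671550, Σy² = 2372.31
Sxx = Σx² − (Σx)²/n = 671550 − 621995.111111 = 49554.888889
Sxy = Σxy − (Σx)(Σy)/n = 39636.4 − 37882.288889 = 1754.111111
Syy = Σy² − (Σy)²/n = 2372.31 − 2307.201111 = 65.108889
R² = Sxy²/(Sxx·Syy) = (1754.111111)²/(49554.888889·65.108889) = 0.953646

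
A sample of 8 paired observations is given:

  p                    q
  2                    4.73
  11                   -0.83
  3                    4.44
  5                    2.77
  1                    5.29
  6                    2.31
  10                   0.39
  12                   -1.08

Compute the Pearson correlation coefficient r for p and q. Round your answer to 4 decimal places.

n = 8, Σx = 50, Σy = 18.02, Σxy = 37.59, Σx² = 440, Σy² = 85.087
Sxx = Σx² − (Σx)²/n = 440 − 312.5 = 127.5
Sxy = Σxy − (Σx)(Σy)/n = 37.59 − 112.625 = -75.035
Syy = Σy² − (Σy)²/n = 85.087 − 40.59005 = 44.49695
r = Sxy/√(Sxx·Syy) = -75.035/√(5673.361125) = -75.035/75.321717 = -0.996193

-0.9962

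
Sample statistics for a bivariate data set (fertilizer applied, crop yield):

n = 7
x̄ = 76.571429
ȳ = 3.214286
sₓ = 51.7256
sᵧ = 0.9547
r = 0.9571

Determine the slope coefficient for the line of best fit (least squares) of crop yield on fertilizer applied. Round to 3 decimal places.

b = r · sᵧ/sₓ = 0.9571 · 0.9547/51.7256 = 0.017665

0.018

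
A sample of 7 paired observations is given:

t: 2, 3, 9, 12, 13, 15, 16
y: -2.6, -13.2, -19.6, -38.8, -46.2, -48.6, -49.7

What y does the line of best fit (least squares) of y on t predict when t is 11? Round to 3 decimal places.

-34.565

n = 7, Σx = 70, Σy = -218.7, Σxy = -2811.6, Σx² = 888
Sxx = Σx² − (Σx)²/n = 888 − 700 = 188
Sxy = Σxy − (Σx)(Σy)/n = -2811.6 − (-2187) = -624.6
b = Sxy/Sxx = -624.6/188 = -3.322340
a = ȳ − b·x̄ = -31.242857 − (-3.322340)·10 = 1.980547
ŷ(11) = a + b·11 = 1.980547 + (-3.322340)·11 = -34.565198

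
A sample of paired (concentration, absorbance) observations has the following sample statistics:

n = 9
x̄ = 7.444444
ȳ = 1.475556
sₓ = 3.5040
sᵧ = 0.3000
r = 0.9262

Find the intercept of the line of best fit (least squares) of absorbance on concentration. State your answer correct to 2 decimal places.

b = r · sᵧ/sₓ = 0.9262 · 0.3/3.504 = 0.079298
a = ȳ − b·x̄ = 1.475556 − 0.079298·7.444444 = 0.885227

0.89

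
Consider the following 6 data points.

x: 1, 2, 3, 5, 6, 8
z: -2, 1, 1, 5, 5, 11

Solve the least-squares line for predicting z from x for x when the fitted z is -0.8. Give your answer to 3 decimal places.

n = 6, Σx = 25, Σy = 21, Σxy = 146, Σx² = 139
Sxx = Σx² − (Σx)²/n = 139 − 104.166667 = 34.833333
Sxy = Σxy − (Σx)(Σy)/n = 146 − 87.5 = 58.5
b = Sxy/Sxx = 58.5/34.833333 = 1.679426
a = ȳ − b·x̄ = 3.5 − 1.679426·4.166667 = -3.497608
Set a + b·x = -0.8: x = (-0.8 − (-3.497608)) / 1.679426 = 1.606268

1.606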